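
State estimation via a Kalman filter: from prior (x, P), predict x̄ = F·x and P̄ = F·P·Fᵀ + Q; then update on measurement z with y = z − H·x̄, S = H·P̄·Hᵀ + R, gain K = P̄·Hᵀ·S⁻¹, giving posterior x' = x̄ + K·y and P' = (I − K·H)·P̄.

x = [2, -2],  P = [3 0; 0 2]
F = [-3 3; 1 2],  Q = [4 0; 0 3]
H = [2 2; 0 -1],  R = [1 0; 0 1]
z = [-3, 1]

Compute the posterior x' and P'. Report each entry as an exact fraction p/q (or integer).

x̄ = F·x = [-12, -2]
P̄ = F·P·Fᵀ + Q = [49 3; 3 14]
y = z − H·x̄ = [25, -1]
S = H·P̄·Hᵀ + R = [277 -34; -34 15]
K = P̄·Hᵀ·S⁻¹ = [1458/2999 2705/2999; 34/2999 -2722/2999]
x' = x̄ + K·y = [-2243/2999, -2426/2999]
P' = (I − K·H)·P̄ = [3434/2999 -2705/2999; -2705/2999 2722/2999]

x' = [-2243/2999, -2426/2999]
P' = [3434/2999 -2705/2999; -2705/2999 2722/2999]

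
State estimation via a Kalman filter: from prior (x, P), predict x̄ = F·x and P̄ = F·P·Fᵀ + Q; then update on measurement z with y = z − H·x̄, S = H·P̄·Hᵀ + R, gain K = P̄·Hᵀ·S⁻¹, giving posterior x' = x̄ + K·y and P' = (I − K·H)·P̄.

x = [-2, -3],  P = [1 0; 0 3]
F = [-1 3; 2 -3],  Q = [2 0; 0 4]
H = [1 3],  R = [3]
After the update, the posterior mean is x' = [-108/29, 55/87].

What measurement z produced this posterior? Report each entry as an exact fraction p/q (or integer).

x̄ = F·x = [-7, 5]
P̄ = F·P·Fᵀ + Q = [30 -29; -29 35]
S = H·P̄·Hᵀ + R = [174]
K = P̄·Hᵀ·S⁻¹ = [-19/58; 38/87]
x' − x̄ = [95/29, -380/87] = K·y
y = (KᵀK)⁻¹·Kᵀ·(x' − x̄) = [-10]
z = y + H·x̄ = [-10] + [8] = [-2]

z = [-2]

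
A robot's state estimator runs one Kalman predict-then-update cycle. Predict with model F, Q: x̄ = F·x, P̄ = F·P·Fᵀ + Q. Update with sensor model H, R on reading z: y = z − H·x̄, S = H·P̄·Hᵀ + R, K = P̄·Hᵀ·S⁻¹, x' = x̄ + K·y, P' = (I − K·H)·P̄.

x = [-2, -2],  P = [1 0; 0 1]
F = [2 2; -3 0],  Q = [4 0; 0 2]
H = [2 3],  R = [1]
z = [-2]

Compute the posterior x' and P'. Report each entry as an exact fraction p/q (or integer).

x' = [-158/19, 93/19]
P' = [219/19 -291/38; -291/38 395/76]

x̄ = F·x = [-8, 6]
P̄ = F·P·Fᵀ + Q = [12 -6; -6 11]
y = z − H·x̄ = [-4]
S = H·P̄·Hᵀ + R = [76]
K = P̄·Hᵀ·S⁻¹ = [3/38; 21/76]
x' = x̄ + K·y = [-158/19, 93/19]
P' = (I − K·H)·P̄ = [219/19 -291/38; -291/38 395/76]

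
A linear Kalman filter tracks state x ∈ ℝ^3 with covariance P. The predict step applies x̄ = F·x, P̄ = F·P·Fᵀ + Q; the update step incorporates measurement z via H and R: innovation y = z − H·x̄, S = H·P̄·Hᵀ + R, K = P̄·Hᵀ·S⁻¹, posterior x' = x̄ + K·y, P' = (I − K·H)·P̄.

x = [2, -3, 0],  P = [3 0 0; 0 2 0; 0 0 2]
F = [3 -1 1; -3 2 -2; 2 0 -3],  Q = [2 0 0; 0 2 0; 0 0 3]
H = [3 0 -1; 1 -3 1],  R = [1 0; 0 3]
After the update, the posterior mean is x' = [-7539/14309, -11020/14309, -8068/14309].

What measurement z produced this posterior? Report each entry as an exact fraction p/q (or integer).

x̄ = F·x = [9, -12, 4]
P̄ = F·P·Fᵀ + Q = [33 -35 12; -35 45 -6; 12 -6 33]
S = H·P̄·Hᵀ + R = [259 387; 387 744]
K = P̄·Hᵀ·S⁻¹ = [2226/14309 1727/14309; -1848/14309 -7271/42927; -7383/14309 5052/14309]
x' − x̄ = [-136320/14309, 160688/14309, -65304/14309] = K·y
y = (KᵀK)⁻¹·Kᵀ·(x' − x̄) = [-24, -48]
z = y + H·x̄ = [-24, -48] + [23, 49] = [-1, 1]

z = [-1, 1]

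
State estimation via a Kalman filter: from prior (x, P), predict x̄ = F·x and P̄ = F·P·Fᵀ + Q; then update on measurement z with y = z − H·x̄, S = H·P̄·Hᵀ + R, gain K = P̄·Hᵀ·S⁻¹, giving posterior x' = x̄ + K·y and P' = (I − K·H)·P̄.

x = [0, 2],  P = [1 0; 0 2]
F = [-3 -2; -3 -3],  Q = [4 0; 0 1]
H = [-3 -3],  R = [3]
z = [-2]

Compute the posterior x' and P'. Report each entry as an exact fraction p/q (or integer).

x̄ = F·x = [-4, -6]
P̄ = F·P·Fᵀ + Q = [21 21; 21 28]
y = z − H·x̄ = [-32]
S = H·P̄·Hᵀ + R = [822]
K = P̄·Hᵀ·S⁻¹ = [-21/137; -49/274]
x' = x̄ + K·y = [124/137, -38/137]
P' = (I − K·H)·P̄ = [231/137 -210/137; -210/137 469/274]

x' = [124/137, -38/137]
P' = [231/137 -210/137; -210/137 469/274]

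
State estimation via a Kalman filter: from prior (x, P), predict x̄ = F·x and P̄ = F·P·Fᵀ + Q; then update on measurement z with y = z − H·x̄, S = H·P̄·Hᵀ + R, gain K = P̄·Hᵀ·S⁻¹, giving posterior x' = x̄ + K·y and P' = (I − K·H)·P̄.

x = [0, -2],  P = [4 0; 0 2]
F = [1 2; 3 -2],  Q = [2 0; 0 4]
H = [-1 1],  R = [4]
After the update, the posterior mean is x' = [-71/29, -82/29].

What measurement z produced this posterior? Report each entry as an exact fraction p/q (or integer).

x̄ = F·x = [-4, 4]
P̄ = F·P·Fᵀ + Q = [14 4; 4 48]
S = H·P̄·Hᵀ + R = [58]
K = P̄·Hᵀ·S⁻¹ = [-5/29; 22/29]
x' − x̄ = [45/29, -198/29] = K·y
y = (KᵀK)⁻¹·Kᵀ·(x' − x̄) = [-9]
z = y + H·x̄ = [-9] + [8] = [-1]

z = [-1]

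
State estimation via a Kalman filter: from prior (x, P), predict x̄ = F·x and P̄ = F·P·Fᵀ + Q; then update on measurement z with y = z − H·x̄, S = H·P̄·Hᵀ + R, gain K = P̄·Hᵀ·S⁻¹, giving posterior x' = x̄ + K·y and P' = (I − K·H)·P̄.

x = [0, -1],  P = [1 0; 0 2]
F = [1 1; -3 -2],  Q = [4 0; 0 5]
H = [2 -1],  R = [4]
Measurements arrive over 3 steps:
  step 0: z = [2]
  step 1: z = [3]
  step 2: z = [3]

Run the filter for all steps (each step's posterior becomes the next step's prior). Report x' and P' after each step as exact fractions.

step 0: x' = [22/41, -26/41], P' = [133/82 91/41; 91/41 254/41]
step 1: x' = [1745/2969, -36983/20783], P' = [4867/2969 6882/2969; 6882/2969 138240/20783]
step 2: x' = [97749/183670, -2517134/1377525], P' = [120423/73468 425697/183670; 425697/183670 9166153/1377525]

step 0: x̄ = F·x = [-1, 2]
step 0: P̄ = F·P·Fᵀ + Q = [7 -7; -7 22]
step 0: y = z − H·x̄ = [6]
step 0: S = H·P̄·Hᵀ + R = [82]
step 0: K = P̄·Hᵀ·S⁻¹ = [21/82; -18/41]
step 0: x' = x̄ + K·y = [22/41, -26/41]
step 0: P' = (I − K·H)·P̄ = [133/82 91/41; 91/41 254/41]
step 1: x̄ = F·x = [-4/41, -14/41]
step 1: P̄ = F·P·Fᵀ + Q = [1333/82 -2325/82; -2325/82 5823/82]
step 1: y = z − H·x̄ = [117/41]
step 1: S = H·P̄·Hᵀ + R = [20783/82]
step 1: K = P̄·Hᵀ·S⁻¹ = [713/2969; -10473/20783]
step 1: x' = x̄ + K·y = [1745/2969, -36983/20783]
step 1: P' = (I − K·H)·P̄ = [4867/2969 6882/2969; 6882/2969 138240/20783]
step 2: x̄ = F·x = [-24768/20783, 37321/20783]
step 2: P̄ = F·P·Fᵀ + Q = [351789/20783 -619557/20783; -619557/20783 1541584/20783]
step 2: y = z − H·x̄ = [149206/20783]
step 2: S = H·P̄·Hᵀ + R = [5510100/20783]
step 2: K = P̄·Hᵀ·S⁻¹ = [88209/367340; -1390349/2755050]
step 2: x' = x̄ + K·y = [97749/183670, -2517134/1377525]
step 2: P' = (I − K·H)·P̄ = [120423/73468 425697/183670; 425697/183670 9166153/1377525]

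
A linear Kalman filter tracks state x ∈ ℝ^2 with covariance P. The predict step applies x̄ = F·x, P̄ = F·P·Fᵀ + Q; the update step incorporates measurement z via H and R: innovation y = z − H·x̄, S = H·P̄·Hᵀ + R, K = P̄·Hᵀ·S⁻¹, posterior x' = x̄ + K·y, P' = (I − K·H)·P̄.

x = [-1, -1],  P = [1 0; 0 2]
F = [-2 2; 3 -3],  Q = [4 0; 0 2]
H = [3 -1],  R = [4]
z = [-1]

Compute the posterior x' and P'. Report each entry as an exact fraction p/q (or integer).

x' = [-22/95, 83/285]
P' = [68/95 116/95; 116/95 1376/285]

x̄ = F·x = [0, 0]
P̄ = F·P·Fᵀ + Q = [16 -18; -18 29]
y = z − H·x̄ = [-1]
S = H·P̄·Hᵀ + R = [285]
K = P̄·Hᵀ·S⁻¹ = [22/95; -83/285]
x' = x̄ + K·y = [-22/95, 83/285]
P' = (I − K·H)·P̄ = [68/95 116/95; 116/95 1376/285]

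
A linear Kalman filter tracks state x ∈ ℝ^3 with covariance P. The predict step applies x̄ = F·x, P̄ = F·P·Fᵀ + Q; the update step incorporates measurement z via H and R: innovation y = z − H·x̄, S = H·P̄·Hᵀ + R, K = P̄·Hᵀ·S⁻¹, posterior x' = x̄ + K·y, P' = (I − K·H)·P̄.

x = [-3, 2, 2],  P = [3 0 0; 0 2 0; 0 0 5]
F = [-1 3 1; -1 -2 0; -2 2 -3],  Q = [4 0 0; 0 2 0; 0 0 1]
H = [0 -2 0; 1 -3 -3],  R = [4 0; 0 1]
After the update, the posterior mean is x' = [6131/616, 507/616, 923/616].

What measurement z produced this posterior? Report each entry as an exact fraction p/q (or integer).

z = [-2, 3]

x̄ = F·x = [11, -1, 4]
P̄ = F·P·Fᵀ + Q = [30 -9 3; -9 13 -2; 3 -2 66]
S = H·P̄·Hᵀ + R = [56 84; 84 742]
K = P̄·Hᵀ·S⁻¹ = [333/1232 3/88; -563/1232 -3/616; 673/1232 -195/616]
x' − x̄ = [-645/616, 1123/616, -1541/616] = K·y
y = (KᵀK)⁻¹·Kᵀ·(x' − x̄) = [-4, 1]
z = y + H·x̄ = [-4, 1] + [2, 2] = [-2, 3]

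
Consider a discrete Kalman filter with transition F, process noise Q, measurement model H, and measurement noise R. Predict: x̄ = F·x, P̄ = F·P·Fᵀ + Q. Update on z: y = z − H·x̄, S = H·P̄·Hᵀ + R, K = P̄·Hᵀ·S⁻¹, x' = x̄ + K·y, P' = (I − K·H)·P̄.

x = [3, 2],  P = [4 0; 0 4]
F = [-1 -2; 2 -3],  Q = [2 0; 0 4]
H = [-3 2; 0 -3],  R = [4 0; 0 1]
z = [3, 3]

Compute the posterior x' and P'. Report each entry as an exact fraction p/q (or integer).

x' = [-8193/4517, -4568/4517]
P' = [19564/40653 2960/40653; 2960/40653 4504/40653]

x̄ = F·x = [-7, 0]
P̄ = F·P·Fᵀ + Q = [22 16; 16 56]
y = z − H·x̄ = [-18, 3]
S = H·P̄·Hᵀ + R = [234 -192; -192 505]
K = P̄·Hᵀ·S⁻¹ = [-13193/40653 -2960/13551; 32/40653 -4504/13551]
x' = x̄ + K·y = [-8193/4517, -4568/4517]
P' = (I − K·H)·P̄ = [19564/40653 2960/40653; 2960/40653 4504/40653]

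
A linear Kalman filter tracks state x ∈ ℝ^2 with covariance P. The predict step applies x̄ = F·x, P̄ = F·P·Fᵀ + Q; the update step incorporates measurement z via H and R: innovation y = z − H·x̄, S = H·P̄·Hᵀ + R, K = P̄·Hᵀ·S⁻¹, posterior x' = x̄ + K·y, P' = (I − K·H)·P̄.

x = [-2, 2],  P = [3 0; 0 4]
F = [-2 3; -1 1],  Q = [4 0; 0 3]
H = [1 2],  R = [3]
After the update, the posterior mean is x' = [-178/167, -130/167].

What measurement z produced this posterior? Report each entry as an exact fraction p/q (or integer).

z = [-3]

x̄ = F·x = [10, 4]
P̄ = F·P·Fᵀ + Q = [52 18; 18 10]
S = H·P̄·Hᵀ + R = [167]
K = P̄·Hᵀ·S⁻¹ = [88/167; 38/167]
x' − x̄ = [-1848/167, -798/167] = K·y
y = (KᵀK)⁻¹·Kᵀ·(x' − x̄) = [-21]
z = y + H·x̄ = [-21] + [18] = [-3]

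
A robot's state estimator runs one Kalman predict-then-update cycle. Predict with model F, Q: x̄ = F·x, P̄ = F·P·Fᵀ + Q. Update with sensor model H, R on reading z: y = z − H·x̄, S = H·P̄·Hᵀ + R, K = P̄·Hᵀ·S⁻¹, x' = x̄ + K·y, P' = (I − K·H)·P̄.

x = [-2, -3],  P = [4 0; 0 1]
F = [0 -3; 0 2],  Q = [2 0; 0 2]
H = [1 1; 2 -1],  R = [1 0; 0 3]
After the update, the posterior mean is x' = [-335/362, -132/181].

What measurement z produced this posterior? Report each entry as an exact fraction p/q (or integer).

x̄ = F·x = [9, -6]
P̄ = F·P·Fᵀ + Q = [11 -6; -6 6]
S = H·P̄·Hᵀ + R = [6 10; 10 77]
K = P̄·Hᵀ·S⁻¹ = [105/362 59/181; 90/181 -54/181]
x' − x̄ = [-3593/362, 954/181] = K·y
y = (KᵀK)⁻¹·Kᵀ·(x' − x̄) = [-5, -26]
z = y + H·x̄ = [-5, -26] + [3, 24] = [-2, -2]

z = [-2, -2]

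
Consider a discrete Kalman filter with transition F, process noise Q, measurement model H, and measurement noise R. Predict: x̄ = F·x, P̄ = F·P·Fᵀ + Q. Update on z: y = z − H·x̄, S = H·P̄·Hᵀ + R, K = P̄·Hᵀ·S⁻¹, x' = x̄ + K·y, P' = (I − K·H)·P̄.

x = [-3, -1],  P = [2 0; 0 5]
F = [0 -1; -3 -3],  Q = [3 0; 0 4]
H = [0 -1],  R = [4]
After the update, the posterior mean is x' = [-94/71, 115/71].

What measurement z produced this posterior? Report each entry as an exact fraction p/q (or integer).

x̄ = F·x = [1, 12]
P̄ = F·P·Fᵀ + Q = [8 15; 15 67]
S = H·P̄·Hᵀ + R = [71]
K = P̄·Hᵀ·S⁻¹ = [-15/71; -67/71]
x' − x̄ = [-165/71, -737/71] = K·y
y = (KᵀK)⁻¹·Kᵀ·(x' − x̄) = [11]
z = y + H·x̄ = [11] + [-12] = [-1]

z = [-1]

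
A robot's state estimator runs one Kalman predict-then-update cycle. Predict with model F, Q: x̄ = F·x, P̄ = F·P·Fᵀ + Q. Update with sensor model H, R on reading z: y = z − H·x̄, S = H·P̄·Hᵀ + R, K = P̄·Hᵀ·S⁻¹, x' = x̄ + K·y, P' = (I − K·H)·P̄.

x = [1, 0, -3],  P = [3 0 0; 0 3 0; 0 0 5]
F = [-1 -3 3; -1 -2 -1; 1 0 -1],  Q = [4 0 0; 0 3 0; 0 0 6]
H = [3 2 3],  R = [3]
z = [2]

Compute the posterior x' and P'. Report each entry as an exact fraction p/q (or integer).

x' = [-245/44, 79/22, 42/11]
P' = [17591/704 -4713/352 -1389/88; -4713/352 2823/176 123/44; -1389/88 123/44 153/11]

x̄ = F·x = [-10, 2, 4]
P̄ = F·P·Fᵀ + Q = [79 6 -18; 6 23 2; -18 2 14]
y = z − H·x̄ = [16]
S = H·P̄·Hᵀ + R = [704]
K = P̄·Hᵀ·S⁻¹ = [195/704; 35/352; -1/88]
x' = x̄ + K·y = [-245/44, 79/22, 42/11]
P' = (I − K·H)·P̄ = [17591/704 -4713/352 -1389/88; -4713/352 2823/176 123/44; -1389/88 123/44 153/11]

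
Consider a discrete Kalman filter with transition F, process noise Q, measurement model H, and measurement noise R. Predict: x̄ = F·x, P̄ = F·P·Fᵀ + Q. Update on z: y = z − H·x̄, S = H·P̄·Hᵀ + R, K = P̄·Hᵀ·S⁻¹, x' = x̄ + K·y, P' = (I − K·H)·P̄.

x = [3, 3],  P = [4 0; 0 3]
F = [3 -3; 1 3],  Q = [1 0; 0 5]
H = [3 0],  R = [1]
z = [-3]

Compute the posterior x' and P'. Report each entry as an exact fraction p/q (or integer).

x' = [-576/577, 7059/577]
P' = [64/577 -15/577; -15/577 18747/577]

x̄ = F·x = [0, 12]
P̄ = F·P·Fᵀ + Q = [64 -15; -15 36]
y = z − H·x̄ = [-3]
S = H·P̄·Hᵀ + R = [577]
K = P̄·Hᵀ·S⁻¹ = [192/577; -45/577]
x' = x̄ + K·y = [-576/577, 7059/577]
P' = (I − K·H)·P̄ = [64/577 -15/577; -15/577 18747/577]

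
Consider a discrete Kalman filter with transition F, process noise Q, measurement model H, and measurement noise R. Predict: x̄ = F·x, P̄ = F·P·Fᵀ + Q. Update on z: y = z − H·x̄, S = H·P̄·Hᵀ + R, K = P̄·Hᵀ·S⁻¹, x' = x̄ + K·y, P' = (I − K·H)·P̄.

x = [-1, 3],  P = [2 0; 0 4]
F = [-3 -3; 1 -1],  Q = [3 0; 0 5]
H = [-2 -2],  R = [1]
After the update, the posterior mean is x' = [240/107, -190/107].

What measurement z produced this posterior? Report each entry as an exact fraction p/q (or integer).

x̄ = F·x = [-6, -4]
P̄ = F·P·Fᵀ + Q = [57 6; 6 11]
S = H·P̄·Hᵀ + R = [321]
K = P̄·Hᵀ·S⁻¹ = [-42/107; -34/321]
x' − x̄ = [882/107, 238/107] = K·y
y = (KᵀK)⁻¹·Kᵀ·(x' − x̄) = [-21]
z = y + H·x̄ = [-21] + [20] = [-1]

z = [-1]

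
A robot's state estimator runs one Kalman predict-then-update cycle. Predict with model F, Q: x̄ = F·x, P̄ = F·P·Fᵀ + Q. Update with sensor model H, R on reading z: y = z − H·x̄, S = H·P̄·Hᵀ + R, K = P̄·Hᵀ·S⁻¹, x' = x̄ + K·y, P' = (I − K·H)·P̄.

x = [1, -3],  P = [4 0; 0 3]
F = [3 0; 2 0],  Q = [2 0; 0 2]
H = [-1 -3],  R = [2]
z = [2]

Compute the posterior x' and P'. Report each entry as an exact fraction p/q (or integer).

x' = [-86/173, -83/173]
P' = [524/173 -138/173; -138/173 72/173]

x̄ = F·x = [3, 2]
P̄ = F·P·Fᵀ + Q = [38 24; 24 18]
y = z − H·x̄ = [11]
S = H·P̄·Hᵀ + R = [346]
K = P̄·Hᵀ·S⁻¹ = [-55/173; -39/173]
x' = x̄ + K·y = [-86/173, -83/173]
P' = (I − K·H)·P̄ = [524/173 -138/173; -138/173 72/173]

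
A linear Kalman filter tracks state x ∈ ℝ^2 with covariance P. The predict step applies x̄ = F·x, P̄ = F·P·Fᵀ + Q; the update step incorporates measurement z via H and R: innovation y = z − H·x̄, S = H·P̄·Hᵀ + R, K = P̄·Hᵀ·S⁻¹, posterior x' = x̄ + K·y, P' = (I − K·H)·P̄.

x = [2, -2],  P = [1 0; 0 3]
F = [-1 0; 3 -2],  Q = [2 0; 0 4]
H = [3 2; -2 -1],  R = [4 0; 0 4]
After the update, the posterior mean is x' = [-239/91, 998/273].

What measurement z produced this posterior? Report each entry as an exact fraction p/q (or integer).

z = [-1, 2]

x̄ = F·x = [-2, 10]
P̄ = F·P·Fᵀ + Q = [3 -3; -3 25]
S = H·P̄·Hᵀ + R = [95 -47; -47 29]
K = P̄·Hᵀ·S⁻¹ = [-9/91 -24/91; 148/273 61/273]
x' − x̄ = [-57/91, -1732/273] = K·y
y = (KᵀK)⁻¹·Kᵀ·(x' − x̄) = [-15, 8]
z = y + H·x̄ = [-15, 8] + [14, -6] = [-1, 2]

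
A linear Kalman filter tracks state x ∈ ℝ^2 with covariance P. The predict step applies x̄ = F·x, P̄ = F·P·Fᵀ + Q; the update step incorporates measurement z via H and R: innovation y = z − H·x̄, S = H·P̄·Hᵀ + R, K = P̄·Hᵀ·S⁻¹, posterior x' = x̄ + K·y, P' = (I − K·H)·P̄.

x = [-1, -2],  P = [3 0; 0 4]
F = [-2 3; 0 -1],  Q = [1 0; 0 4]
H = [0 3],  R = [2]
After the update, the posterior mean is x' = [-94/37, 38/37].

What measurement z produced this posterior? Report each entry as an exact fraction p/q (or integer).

x̄ = F·x = [-4, 2]
P̄ = F·P·Fᵀ + Q = [49 -12; -12 8]
S = H·P̄·Hᵀ + R = [74]
K = P̄·Hᵀ·S⁻¹ = [-18/37; 12/37]
x' − x̄ = [54/37, -36/37] = K·y
y = (KᵀK)⁻¹·Kᵀ·(x' − x̄) = [-3]
z = y + H·x̄ = [-3] + [6] = [3]

z = [3]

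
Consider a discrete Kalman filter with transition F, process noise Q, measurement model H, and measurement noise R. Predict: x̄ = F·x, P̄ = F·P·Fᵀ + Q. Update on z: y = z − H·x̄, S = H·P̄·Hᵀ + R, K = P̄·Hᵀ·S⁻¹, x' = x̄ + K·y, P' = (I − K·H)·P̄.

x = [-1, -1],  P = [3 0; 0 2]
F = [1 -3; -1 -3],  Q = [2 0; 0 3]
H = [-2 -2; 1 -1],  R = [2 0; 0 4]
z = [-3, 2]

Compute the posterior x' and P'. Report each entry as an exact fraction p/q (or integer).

x̄ = F·x = [2, 4]
P̄ = F·P·Fᵀ + Q = [23 15; 15 24]
y = z − H·x̄ = [9, 4]
S = H·P̄·Hᵀ + R = [310 2; 2 21]
K = P̄·Hᵀ·S⁻¹ = [-806/3253 1316/3253; -810/3253 -1317/3253]
x' = x̄ + K·y = [4516/3253, 454/3253]
P' = (I − K·H)·P̄ = [3035/3253 -2229/3253; -2229/3253 3039/3253]

x' = [4516/3253, 454/3253]
P' = [3035/3253 -2229/3253; -2229/3253 3039/3253]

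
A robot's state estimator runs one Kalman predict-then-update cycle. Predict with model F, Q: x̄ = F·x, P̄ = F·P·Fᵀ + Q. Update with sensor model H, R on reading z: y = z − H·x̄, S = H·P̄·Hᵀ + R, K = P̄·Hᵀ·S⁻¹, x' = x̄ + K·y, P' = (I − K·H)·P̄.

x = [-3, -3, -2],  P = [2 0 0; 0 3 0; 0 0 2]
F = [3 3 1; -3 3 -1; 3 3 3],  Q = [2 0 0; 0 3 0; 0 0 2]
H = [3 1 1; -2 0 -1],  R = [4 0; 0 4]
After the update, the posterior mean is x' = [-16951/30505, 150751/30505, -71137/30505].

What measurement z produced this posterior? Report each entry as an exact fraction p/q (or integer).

x̄ = F·x = [-20, 2, -24]
P̄ = F·P·Fᵀ + Q = [49 7 51; 7 50 3; 51 3 65]
S = H·P̄·Hᵀ + R = [914 -631; -631 469]
K = P̄·Hᵀ·S⁻¹ = [2126/30505 -6831/30505; 23979/30505 31156/30505; -1728/30505 -13187/30505]
x' − x̄ = [593149/30505, 89741/30505, 660983/30505] = K·y
y = (KᵀK)⁻¹·Kᵀ·(x' − x̄) = [83, -61]
z = y + H·x̄ = [83, -61] + [-82, 64] = [1, 3]

z = [1, 3]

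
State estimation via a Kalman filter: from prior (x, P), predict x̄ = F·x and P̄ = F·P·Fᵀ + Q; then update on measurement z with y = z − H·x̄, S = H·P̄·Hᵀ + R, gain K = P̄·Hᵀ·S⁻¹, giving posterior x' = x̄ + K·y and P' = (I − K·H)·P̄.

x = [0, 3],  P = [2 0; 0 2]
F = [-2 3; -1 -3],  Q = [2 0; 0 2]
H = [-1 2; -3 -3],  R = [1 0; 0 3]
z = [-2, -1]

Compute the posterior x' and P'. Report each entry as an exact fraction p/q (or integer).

x' = [10845/11579, -6993/11579]
P' = [2968/11579 -434/11579; -434/11579 1702/11579]

x̄ = F·x = [9, -9]
P̄ = F·P·Fᵀ + Q = [28 -14; -14 22]
y = z − H·x̄ = [25, -1]
S = H·P̄·Hᵀ + R = [173 -6; -6 201]
K = P̄·Hᵀ·S⁻¹ = [-3836/11579 -2534/11579; 3838/11579 -1268/11579]
x' = x̄ + K·y = [10845/11579, -6993/11579]
P' = (I − K·H)·P̄ = [2968/11579 -434/11579; -434/11579 1702/11579]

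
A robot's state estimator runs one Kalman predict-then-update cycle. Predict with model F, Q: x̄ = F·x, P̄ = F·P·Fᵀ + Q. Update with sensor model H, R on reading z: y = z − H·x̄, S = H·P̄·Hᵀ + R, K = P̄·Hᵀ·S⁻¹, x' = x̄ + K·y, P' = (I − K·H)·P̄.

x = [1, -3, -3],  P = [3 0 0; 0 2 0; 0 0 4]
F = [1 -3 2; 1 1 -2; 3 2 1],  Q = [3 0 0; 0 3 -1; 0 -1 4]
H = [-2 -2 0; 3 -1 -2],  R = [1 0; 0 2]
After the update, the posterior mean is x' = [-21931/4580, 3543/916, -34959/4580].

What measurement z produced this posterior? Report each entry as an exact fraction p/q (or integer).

z = [2, -3]

x̄ = F·x = [4, 4, -6]
P̄ = F·P·Fᵀ + Q = [40 -19 5; -19 24 4; 5 4 43]
S = H·P̄·Hᵀ + R = [105 -80; -80 628]
K = P̄·Hᵀ·S⁻¹ = [-4014/14885 2037/11908; -670/2977 -2029/11908; -4326/14885 -1863/11908]
x' − x̄ = [-40251/4580, -121/916, -7479/4580] = K·y
y = (KᵀK)⁻¹·Kᵀ·(x' − x̄) = [18, -23]
z = y + H·x̄ = [18, -23] + [-16, 20] = [2, -3]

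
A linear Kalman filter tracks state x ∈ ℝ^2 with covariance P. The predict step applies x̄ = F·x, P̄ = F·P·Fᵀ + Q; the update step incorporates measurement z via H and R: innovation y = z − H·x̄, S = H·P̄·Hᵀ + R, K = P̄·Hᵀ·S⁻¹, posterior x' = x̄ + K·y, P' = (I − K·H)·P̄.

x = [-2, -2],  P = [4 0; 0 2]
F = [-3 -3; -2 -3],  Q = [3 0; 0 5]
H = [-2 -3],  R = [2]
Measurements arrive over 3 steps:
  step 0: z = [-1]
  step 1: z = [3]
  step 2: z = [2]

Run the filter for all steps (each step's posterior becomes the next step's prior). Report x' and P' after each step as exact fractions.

step 0: x̄ = F·x = [12, 10]
step 0: P̄ = F·P·Fᵀ + Q = [57 42; 42 39]
step 0: y = z − H·x̄ = [53]
step 0: S = H·P̄·Hᵀ + R = [1085]
step 0: K = P̄·Hᵀ·S⁻¹ = [-48/217; -201/1085]
step 0: x' = x̄ + K·y = [60/217, 197/1085]
step 0: P' = (I − K·H)·P̄ = [849/217 -534/217; -534/217 1914/1085]
step 1: x̄ = F·x = [-213/155, -1191/1085]
step 1: P̄ = F·P·Fᵀ + Q = [1518/155 378/155; 378/155 7591/1085]
step 1: y = z − H·x̄ = [-660/217]
step 1: S = H·P̄·Hᵀ + R = [28949/217]
step 1: K = P̄·Hᵀ·S⁻¹ = [-5838/28949; -5613/28949]
step 1: x' = x̄ + K·y = [-110127/144745, -73527/144745]
step 1: P' = (I − K·H)·P̄ = [632262/144745 -402048/144745; -402048/144745 286742/144745]
step 2: x̄ = F·x = [550962/144745, 88167/28949]
step 2: P̄ = F·P·Fᵀ + Q = [1468407/144745 68706/28949; 68706/28949 201775/28949]
step 2: y = z − H·x̄ = [2713919/144745]
step 2: S = H·P̄·Hᵀ + R = [19365353/144745]
step 2: K = P̄·Hᵀ·S⁻¹ = [-566772/2766479; -3713685/19365353]
step 2: x' = x̄ + K·y = [-96366/2766479, -10651248/19365353]
step 2: P' = (I − K·H)·P̄ = [12530337/2766479 -7975710/2766479; -7975710/2766479 39695770/19365353]

step 0: x' = [60/217, 197/1085], P' = [849/217 -534/217; -534/217 1914/1085]
step 1: x' = [-110127/144745, -73527/144745], P' = [632262/144745 -402048/144745; -402048/144745 286742/144745]
step 2: x' = [-96366/2766479, -10651248/19365353], P' = [12530337/2766479 -7975710/2766479; -7975710/2766479 39695770/19365353]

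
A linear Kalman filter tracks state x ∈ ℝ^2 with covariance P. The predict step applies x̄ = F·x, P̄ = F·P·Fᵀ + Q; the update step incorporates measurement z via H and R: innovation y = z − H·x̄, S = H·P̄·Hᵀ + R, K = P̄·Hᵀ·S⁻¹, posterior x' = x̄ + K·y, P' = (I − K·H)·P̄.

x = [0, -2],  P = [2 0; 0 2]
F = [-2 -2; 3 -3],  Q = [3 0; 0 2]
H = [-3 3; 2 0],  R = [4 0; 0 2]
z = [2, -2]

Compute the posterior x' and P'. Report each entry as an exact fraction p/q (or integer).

x' = [-10852/13665, -258/4555]
P' = [6574/13665 2166/4555; 2166/4555 4142/4555]

x̄ = F·x = [4, 6]
P̄ = F·P·Fᵀ + Q = [19 0; 0 38]
y = z − H·x̄ = [-4, -10]
S = H·P̄·Hᵀ + R = [517 -114; -114 78]
K = P̄·Hᵀ·S⁻¹ = [-19/4555 6574/13665; 1482/4555 2166/4555]
x' = x̄ + K·y = [-10852/13665, -258/4555]
P' = (I − K·H)·P̄ = [6574/13665 2166/4555; 2166/4555 4142/4555]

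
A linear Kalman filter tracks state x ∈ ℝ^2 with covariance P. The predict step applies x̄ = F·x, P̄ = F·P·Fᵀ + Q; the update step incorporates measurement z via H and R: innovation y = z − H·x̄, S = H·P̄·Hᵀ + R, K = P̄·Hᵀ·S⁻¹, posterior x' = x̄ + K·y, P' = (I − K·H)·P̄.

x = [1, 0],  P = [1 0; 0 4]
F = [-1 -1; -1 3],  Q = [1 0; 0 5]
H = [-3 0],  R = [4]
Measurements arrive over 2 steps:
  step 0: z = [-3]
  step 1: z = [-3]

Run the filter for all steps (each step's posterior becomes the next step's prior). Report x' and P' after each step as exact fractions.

step 0: x̄ = F·x = [-1, -1]
step 0: P̄ = F·P·Fᵀ + Q = [6 -11; -11 42]
step 0: y = z − H·x̄ = [-6]
step 0: S = H·P̄·Hᵀ + R = [58]
step 0: K = P̄·Hᵀ·S⁻¹ = [-9/29; 33/58]
step 0: x' = x̄ + K·y = [25/29, -128/29]
step 0: P' = (I − K·H)·P̄ = [12/29 -22/29; -22/29 1347/58]
step 1: x̄ = F·x = [103/29, -409/29]
step 1: P̄ = F·P·Fᵀ + Q = [1341/58 -3929/58; -3929/58 12701/58]
step 1: y = z − H·x̄ = [222/29]
step 1: S = H·P̄·Hᵀ + R = [12301/58]
step 1: K = P̄·Hᵀ·S⁻¹ = [-4023/12301; 11787/12301]
step 1: x' = x̄ + K·y = [12893/12301, -83255/12301]
step 1: P' = (I − K·H)·P̄ = [5364/12301 -15716/12301; -15716/12301 298304/12301]

step 0: x' = [25/29, -128/29], P' = [12/29 -22/29; -22/29 1347/58]
step 1: x' = [12893/12301, -83255/12301], P' = [5364/12301 -15716/12301; -15716/12301 298304/12301]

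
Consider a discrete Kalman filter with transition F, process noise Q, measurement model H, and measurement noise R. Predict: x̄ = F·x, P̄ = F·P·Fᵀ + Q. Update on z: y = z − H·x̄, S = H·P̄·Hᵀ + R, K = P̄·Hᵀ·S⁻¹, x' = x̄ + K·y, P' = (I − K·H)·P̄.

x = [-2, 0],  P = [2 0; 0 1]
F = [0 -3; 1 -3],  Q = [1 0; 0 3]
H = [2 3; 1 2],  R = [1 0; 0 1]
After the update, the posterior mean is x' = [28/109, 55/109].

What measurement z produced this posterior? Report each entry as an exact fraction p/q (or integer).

z = [1, 3]

x̄ = F·x = [0, -2]
P̄ = F·P·Fᵀ + Q = [10 9; 9 14]
S = H·P̄·Hᵀ + R = [275 167; 167 103]
K = P̄·Hᵀ·S⁻¹ = [165/436 -149/436; 1/436 155/436]
x' − x̄ = [28/109, 273/109] = K·y
y = (KᵀK)⁻¹·Kᵀ·(x' − x̄) = [7, 7]
z = y + H·x̄ = [7, 7] + [-6, -4] = [1, 3]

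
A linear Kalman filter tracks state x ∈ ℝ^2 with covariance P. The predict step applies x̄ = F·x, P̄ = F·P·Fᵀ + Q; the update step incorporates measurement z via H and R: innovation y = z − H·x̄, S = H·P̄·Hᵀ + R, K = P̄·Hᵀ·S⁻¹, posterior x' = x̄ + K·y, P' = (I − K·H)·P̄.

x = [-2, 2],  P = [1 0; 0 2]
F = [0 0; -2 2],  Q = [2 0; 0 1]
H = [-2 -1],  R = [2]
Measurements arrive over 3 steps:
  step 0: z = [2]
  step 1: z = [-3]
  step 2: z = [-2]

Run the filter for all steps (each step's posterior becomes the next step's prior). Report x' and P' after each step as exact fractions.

step 0: x' = [-40/23, 54/23], P' = [30/23 -52/23; -52/23 130/23]
step 1: x' = [-4/11, 43/11], P' = [2250/1309 -4316/1309; -4316/1309 10790/1309]
step 2: x' = [-4896/14441, 41122/14441], P' = [25890/14441 -50284/14441; -50284/14441 125710/14441]

step 0: x̄ = F·x = [0, 8]
step 0: P̄ = F·P·Fᵀ + Q = [2 0; 0 13]
step 0: y = z − H·x̄ = [10]
step 0: S = H·P̄·Hᵀ + R = [23]
step 0: K = P̄·Hᵀ·S⁻¹ = [-4/23; -13/23]
step 0: x' = x̄ + K·y = [-40/23, 54/23]
step 0: P' = (I − K·H)·P̄ = [30/23 -52/23; -52/23 130/23]
step 1: x̄ = F·x = [0, 188/23]
step 1: P̄ = F·P·Fᵀ + Q = [2 0; 0 1079/23]
step 1: y = z − H·x̄ = [119/23]
step 1: S = H·P̄·Hᵀ + R = [1309/23]
step 1: K = P̄·Hᵀ·S⁻¹ = [-92/1309; -1079/1309]
step 1: x' = x̄ + K·y = [-4/11, 43/11]
step 1: P' = (I − K·H)·P̄ = [2250/1309 -4316/1309; -4316/1309 10790/1309]
step 2: x̄ = F·x = [0, 94/11]
step 2: P̄ = F·P·Fᵀ + Q = [2 0; 0 12571/187]
step 2: y = z − H·x̄ = [72/11]
step 2: S = H·P̄·Hᵀ + R = [14441/187]
step 2: K = P̄·Hᵀ·S⁻¹ = [-748/14441; -12571/14441]
step 2: x' = x̄ + K·y = [-4896/14441, 41122/14441]
step 2: P' = (I − K·H)·P̄ = [25890/14441 -50284/14441; -50284/14441 125710/14441]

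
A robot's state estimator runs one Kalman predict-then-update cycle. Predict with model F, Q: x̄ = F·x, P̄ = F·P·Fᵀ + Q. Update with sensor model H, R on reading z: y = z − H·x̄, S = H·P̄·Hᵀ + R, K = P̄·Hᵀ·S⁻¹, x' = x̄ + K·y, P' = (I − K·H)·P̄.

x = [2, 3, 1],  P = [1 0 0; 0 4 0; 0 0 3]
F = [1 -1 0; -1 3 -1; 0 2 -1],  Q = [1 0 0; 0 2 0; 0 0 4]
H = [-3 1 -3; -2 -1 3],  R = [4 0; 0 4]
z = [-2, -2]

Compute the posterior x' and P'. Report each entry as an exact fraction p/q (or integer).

x' = [8168/10961, 9411/10961, 2431/10961]
P' = [3304/10961 -6188/10961 -2656/10961; -6188/10961 126587/10961 44917/10961; -2656/10961 44917/10961 18351/10961]

x̄ = F·x = [-1, 6, 5]
P̄ = F·P·Fᵀ + Q = [6 -13 -8; -13 42 27; -8 27 23]
y = z − H·x̄ = [4, -13]
S = H·P̄·Hᵀ + R = [79 -40; -40 159]
K = P̄·Hᵀ·S⁻¹ = [-2033/10961 -2097/10961; 2600/10961 5135/10961; -542/10961 3862/10961]
x' = x̄ + K·y = [8168/10961, 9411/10961, 2431/10961]
P' = (I − K·H)·P̄ = [3304/10961 -6188/10961 -2656/10961; -6188/10961 126587/10961 44917/10961; -2656/10961 44917/10961 18351/10961]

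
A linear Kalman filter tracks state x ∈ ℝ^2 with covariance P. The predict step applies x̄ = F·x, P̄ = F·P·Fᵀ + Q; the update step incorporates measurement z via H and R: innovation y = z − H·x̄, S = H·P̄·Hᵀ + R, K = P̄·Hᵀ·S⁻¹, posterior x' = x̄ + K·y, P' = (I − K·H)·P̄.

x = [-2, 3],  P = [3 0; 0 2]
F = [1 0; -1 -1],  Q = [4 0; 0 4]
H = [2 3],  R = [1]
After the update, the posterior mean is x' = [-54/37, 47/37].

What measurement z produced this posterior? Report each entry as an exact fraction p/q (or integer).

x̄ = F·x = [-2, -1]
P̄ = F·P·Fᵀ + Q = [7 -3; -3 9]
S = H·P̄·Hᵀ + R = [74]
K = P̄·Hᵀ·S⁻¹ = [5/74; 21/74]
x' − x̄ = [20/37, 84/37] = K·y
y = (KᵀK)⁻¹·Kᵀ·(x' − x̄) = [8]
z = y + H·x̄ = [8] + [-7] = [1]

z = [1]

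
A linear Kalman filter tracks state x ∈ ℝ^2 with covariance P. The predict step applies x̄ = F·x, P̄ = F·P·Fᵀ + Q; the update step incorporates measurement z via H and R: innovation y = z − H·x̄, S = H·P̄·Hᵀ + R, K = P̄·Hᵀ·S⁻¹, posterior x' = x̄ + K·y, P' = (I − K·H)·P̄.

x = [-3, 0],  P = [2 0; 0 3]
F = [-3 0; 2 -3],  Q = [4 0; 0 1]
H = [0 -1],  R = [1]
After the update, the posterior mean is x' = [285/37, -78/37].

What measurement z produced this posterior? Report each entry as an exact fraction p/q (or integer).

x̄ = F·x = [9, -6]
P̄ = F·P·Fᵀ + Q = [22 -12; -12 36]
S = H·P̄·Hᵀ + R = [37]
K = P̄·Hᵀ·S⁻¹ = [12/37; -36/37]
x' − x̄ = [-48/37, 144/37] = K·y
y = (KᵀK)⁻¹·Kᵀ·(x' − x̄) = [-4]
z = y + H·x̄ = [-4] + [6] = [2]

z = [2]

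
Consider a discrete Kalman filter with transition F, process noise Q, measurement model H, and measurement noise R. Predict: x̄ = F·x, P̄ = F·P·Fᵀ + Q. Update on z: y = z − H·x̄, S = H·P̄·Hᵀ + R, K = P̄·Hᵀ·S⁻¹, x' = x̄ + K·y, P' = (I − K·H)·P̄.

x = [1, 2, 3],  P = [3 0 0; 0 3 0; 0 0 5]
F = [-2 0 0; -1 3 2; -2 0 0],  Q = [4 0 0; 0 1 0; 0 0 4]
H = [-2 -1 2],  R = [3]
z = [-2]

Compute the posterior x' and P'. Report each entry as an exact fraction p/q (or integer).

x̄ = F·x = [-2, 11, -2]
P̄ = F·P·Fᵀ + Q = [16 6 12; 6 51 6; 12 6 16]
y = z − H·x̄ = [9]
S = H·P̄·Hᵀ + R = [86]
K = P̄·Hᵀ·S⁻¹ = [-7/43; -51/86; 1/43]
x' = x̄ + K·y = [-149/43, 487/86, -77/43]
P' = (I − K·H)·P̄ = [590/43 -99/43 530/43; -99/43 1785/86 309/43; 530/43 309/43 686/43]

x' = [-149/43, 487/86, -77/43]
P' = [590/43 -99/43 530/43; -99/43 1785/86 309/43; 530/43 309/43 686/43]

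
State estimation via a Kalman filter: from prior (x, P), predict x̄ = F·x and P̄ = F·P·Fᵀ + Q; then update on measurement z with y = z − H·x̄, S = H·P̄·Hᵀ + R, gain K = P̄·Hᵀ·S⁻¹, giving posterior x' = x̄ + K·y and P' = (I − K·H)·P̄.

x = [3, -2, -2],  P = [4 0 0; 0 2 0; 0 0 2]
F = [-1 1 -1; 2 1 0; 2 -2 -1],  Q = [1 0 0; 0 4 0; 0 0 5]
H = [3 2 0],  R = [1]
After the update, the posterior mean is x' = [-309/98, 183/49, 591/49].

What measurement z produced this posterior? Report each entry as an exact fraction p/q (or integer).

x̄ = F·x = [-3, 4, 12]
P̄ = F·P·Fᵀ + Q = [9 -6 -10; -6 22 12; -10 12 31]
S = H·P̄·Hᵀ + R = [98]
K = P̄·Hᵀ·S⁻¹ = [15/98; 13/49; -3/49]
x' − x̄ = [-15/98, -13/49, 3/49] = K·y
y = (KᵀK)⁻¹·Kᵀ·(x' − x̄) = [-1]
z = y + H·x̄ = [-1] + [-1] = [-2]

z = [-2]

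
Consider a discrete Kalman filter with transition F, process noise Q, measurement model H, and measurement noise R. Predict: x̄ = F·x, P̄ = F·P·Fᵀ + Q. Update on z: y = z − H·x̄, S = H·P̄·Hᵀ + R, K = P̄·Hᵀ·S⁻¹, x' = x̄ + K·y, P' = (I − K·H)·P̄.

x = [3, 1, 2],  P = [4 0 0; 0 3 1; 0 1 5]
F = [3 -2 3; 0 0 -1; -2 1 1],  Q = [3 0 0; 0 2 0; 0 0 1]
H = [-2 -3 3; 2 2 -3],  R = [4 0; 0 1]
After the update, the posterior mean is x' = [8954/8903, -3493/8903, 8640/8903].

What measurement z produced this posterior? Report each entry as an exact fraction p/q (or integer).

x̄ = F·x = [13, -2, -3]
P̄ = F·P·Fᵀ + Q = [84 -13 -14; -13 7 -6; -14 -6 27]
S = H·P̄·Hᵀ + R = [766 -749; -749 744]
K = P̄·Hᵀ·S⁻¹ = [10592/8903 12865/8903; -5178/8903 -5141/8903; 3859/8903 2437/8903]
x' − x̄ = [-106785/8903, 14313/8903, 35349/8903] = K·y
y = (KᵀK)⁻¹·Kᵀ·(x' − x̄) = [30, -33]
z = y + H·x̄ = [30, -33] + [-29, 31] = [1, -2]

z = [1, -2]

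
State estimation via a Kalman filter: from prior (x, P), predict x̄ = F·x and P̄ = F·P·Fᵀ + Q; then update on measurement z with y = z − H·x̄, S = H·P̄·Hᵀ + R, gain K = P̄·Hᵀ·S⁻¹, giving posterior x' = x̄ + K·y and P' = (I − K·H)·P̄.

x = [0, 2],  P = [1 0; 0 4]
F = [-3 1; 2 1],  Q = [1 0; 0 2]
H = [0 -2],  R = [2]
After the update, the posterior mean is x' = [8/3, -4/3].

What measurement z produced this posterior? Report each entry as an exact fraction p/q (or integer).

x̄ = F·x = [2, 2]
P̄ = F·P·Fᵀ + Q = [14 -2; -2 10]
S = H·P̄·Hᵀ + R = [42]
K = P̄·Hᵀ·S⁻¹ = [2/21; -10/21]
x' − x̄ = [2/3, -10/3] = K·y
y = (KᵀK)⁻¹·Kᵀ·(x' − x̄) = [7]
z = y + H·x̄ = [7] + [-4] = [3]

z = [3]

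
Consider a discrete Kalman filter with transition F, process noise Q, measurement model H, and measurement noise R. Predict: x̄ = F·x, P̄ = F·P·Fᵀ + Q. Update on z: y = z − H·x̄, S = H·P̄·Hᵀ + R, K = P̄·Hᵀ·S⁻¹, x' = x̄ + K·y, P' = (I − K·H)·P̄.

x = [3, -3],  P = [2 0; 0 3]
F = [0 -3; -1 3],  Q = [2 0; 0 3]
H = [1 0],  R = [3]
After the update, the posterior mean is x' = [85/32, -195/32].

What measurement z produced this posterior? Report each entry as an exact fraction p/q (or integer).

x̄ = F·x = [9, -12]
P̄ = F·P·Fᵀ + Q = [29 -27; -27 32]
S = H·P̄·Hᵀ + R = [32]
K = P̄·Hᵀ·S⁻¹ = [29/32; -27/32]
x' − x̄ = [-203/32, 189/32] = K·y
y = (KᵀK)⁻¹·Kᵀ·(x' − x̄) = [-7]
z = y + H·x̄ = [-7] + [9] = [2]

z = [2]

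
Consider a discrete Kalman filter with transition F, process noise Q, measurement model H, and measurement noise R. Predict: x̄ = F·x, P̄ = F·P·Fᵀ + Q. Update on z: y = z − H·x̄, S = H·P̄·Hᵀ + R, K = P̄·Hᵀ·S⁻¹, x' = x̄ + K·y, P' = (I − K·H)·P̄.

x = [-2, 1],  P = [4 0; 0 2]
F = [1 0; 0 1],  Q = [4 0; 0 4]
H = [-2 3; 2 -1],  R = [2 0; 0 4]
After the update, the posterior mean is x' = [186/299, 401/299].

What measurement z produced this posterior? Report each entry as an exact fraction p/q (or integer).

z = [3, 1]

x̄ = F·x = [-2, 1]
P̄ = F·P·Fᵀ + Q = [8 0; 0 6]
S = H·P̄·Hᵀ + R = [88 -50; -50 42]
K = P̄·Hᵀ·S⁻¹ = [32/299 152/299; 114/299 93/299]
x' − x̄ = [784/299, 102/299] = K·y
y = (KᵀK)⁻¹·Kᵀ·(x' − x̄) = [-4, 6]
z = y + H·x̄ = [-4, 6] + [7, -5] = [3, 1]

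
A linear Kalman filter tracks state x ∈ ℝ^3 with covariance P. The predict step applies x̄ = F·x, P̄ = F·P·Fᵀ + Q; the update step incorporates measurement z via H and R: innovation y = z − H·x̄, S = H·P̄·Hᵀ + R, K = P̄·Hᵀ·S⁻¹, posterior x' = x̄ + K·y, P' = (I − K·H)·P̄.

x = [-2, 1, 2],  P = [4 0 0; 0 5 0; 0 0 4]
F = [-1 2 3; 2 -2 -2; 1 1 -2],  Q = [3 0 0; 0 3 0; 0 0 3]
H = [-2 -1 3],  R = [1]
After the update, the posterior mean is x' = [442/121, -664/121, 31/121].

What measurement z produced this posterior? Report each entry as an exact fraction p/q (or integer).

z = [-1]

x̄ = F·x = [10, -10, -5]
P̄ = F·P·Fᵀ + Q = [63 -52 -18; -52 55 14; -18 14 28]
S = H·P̄·Hᵀ + R = [484]
K = P̄·Hᵀ·S⁻¹ = [-32/121; 91/484; 53/242]
x' − x̄ = [-768/121, 546/121, 636/121] = K·y
y = (KᵀK)⁻¹·Kᵀ·(x' − x̄) = [24]
z = y + H·x̄ = [24] + [-25] = [-1]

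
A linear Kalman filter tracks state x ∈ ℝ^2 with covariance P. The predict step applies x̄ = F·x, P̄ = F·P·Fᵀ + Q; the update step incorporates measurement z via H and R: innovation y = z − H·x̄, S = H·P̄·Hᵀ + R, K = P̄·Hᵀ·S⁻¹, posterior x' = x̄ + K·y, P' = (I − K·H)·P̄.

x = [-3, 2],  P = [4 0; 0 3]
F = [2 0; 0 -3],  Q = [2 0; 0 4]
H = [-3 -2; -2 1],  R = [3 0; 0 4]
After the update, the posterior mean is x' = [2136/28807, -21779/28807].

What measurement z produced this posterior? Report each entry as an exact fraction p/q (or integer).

z = [1, -1]

x̄ = F·x = [-6, -6]
P̄ = F·P·Fᵀ + Q = [18 0; 0 31]
S = H·P̄·Hᵀ + R = [289 46; 46 107]
K = P̄·Hᵀ·S⁻¹ = [-4122/28807 -7920/28807; -8060/28807 11811/28807]
x' − x̄ = [174978/28807, 151063/28807] = K·y
y = (KᵀK)⁻¹·Kᵀ·(x' − x̄) = [-29, -7]
z = y + H·x̄ = [-29, -7] + [30, 6] = [1, -1]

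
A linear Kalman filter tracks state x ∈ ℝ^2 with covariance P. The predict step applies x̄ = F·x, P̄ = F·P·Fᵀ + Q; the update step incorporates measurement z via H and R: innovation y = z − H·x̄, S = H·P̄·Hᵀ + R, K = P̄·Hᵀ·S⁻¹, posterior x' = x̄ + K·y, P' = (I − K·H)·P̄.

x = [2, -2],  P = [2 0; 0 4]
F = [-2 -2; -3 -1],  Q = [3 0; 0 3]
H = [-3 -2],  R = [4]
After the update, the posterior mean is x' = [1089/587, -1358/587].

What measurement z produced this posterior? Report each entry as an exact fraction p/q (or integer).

z = [-1]

x̄ = F·x = [0, -4]
P̄ = F·P·Fᵀ + Q = [27 20; 20 25]
S = H·P̄·Hᵀ + R = [587]
K = P̄·Hᵀ·S⁻¹ = [-121/587; -110/587]
x' − x̄ = [1089/587, 990/587] = K·y
y = (KᵀK)⁻¹·Kᵀ·(x' − x̄) = [-9]
z = y + H·x̄ = [-9] + [8] = [-1]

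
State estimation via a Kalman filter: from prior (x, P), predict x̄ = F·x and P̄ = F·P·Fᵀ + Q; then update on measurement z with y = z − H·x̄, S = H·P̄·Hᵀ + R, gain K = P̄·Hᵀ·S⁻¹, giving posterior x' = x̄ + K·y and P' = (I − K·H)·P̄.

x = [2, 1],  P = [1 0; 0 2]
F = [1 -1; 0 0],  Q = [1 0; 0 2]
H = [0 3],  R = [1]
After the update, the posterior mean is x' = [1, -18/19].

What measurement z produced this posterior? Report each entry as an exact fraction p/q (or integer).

x̄ = F·x = [1, 0]
P̄ = F·P·Fᵀ + Q = [4 0; 0 2]
S = H·P̄·Hᵀ + R = [19]
K = P̄·Hᵀ·S⁻¹ = [0; 6/19]
x' − x̄ = [0, -18/19] = K·y
y = (KᵀK)⁻¹·Kᵀ·(x' − x̄) = [-3]
z = y + H·x̄ = [-3] + [0] = [-3]

z = [-3]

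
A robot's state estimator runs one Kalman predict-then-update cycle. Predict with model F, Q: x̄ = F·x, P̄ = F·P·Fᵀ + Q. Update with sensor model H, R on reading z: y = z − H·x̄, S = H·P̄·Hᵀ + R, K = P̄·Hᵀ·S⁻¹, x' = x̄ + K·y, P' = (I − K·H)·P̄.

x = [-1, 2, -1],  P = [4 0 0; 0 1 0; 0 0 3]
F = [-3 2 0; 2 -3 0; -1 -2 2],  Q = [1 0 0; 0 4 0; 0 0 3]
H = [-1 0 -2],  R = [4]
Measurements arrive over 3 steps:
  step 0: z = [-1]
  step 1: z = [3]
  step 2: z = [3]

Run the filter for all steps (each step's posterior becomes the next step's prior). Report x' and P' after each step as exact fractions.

step 0: x' = [1411/169, -1488/169, -629/169], P' = [3680/169 -3132/169 -1726/169; -3132/169 3745/169 1498/169; -1726/169 1498/169 971/169]
step 1: x' = [-1515205/107821, 1746142/107821, 83385/15403], P' = [11403376/107821 -13585612/107821 -790066/15403; -13585612/107821 16896941/107821 947382/15403; -790066/15403 947382/15403 398109/15403]
step 2: x' = [736072391/242492785, -143721508/48498557, -143658281/48498557], P' = [36381503664/242492785 -8734796300/48498557 -3527217534/48498557; -8734796300/48498557 10806928037/48498557 4253031098/48498557; -3527217534/48498557 4253031098/48498557 1756554651/48498557]

step 0: x̄ = F·x = [7, -8, -5]
step 0: P̄ = F·P·Fᵀ + Q = [41 -30 8; -30 29 -2; 8 -2 23]
step 0: y = z − H·x̄ = [-4]
step 0: S = H·P̄·Hᵀ + R = [169]
step 0: K = P̄·Hᵀ·S⁻¹ = [-57/169; 34/169; -54/169]
step 0: x' = x̄ + K·y = [1411/169, -1488/169, -629/169]
step 0: P' = (I − K·H)·P̄ = [3680/169 -3132/169 -1726/169; -3132/169 3745/169 1498/169; -1726/169 1498/169 971/169]
step 1: x̄ = F·x = [-7209/169, 7286/169, 307/169]
step 1: P̄ = F·P·Fᵀ + Q = [85853/169 -85266/169 -120/169; -85266/169 86685/169 2350/169; -120/169 2350/169 5443/169]
step 1: y = z − H·x̄ = [-6088/169]
step 1: S = H·P̄·Hᵀ + R = [107821/169]
step 1: K = P̄·Hᵀ·S⁻¹ = [-85613/107821; 80566/107821; -1538/15403]
step 1: x' = x̄ + K·y = [-1515205/107821, 1746142/107821, 83385/15403]
step 1: P' = (I − K·H)·P̄ = [11403376/107821 -13585612/107821 -790066/15403; -13585612/107821 16896941/107821 947382/15403; -790066/15403 947382/15403 398109/15403]
step 2: x̄ = F·x = [8037899/107821, -8268836/107821, -809689/107821]
step 2: P̄ = F·P·Fᵀ + Q = [333353313/107821 -346414858/107821 -28010616/107821; -346414858/107821 361144601/107821 30248614/107821; -28010616/107821 30248614/107821 5187663/107821]
step 2: y = z − H·x̄ = [6741984/107821]
step 2: S = H·P̄·Hᵀ + R = [242492785/107821]
step 2: K = P̄·Hᵀ·S⁻¹ = [-277332081/242492785; 57183526/48498557; 3527058/48498557]
step 2: x' = x̄ + K·y = [736072391/242492785, -143721508/48498557, -143658281/48498557]
step 2: P' = (I − K·H)·P̄ = [36381503664/242492785 -8734796300/48498557 -3527217534/48498557; -8734796300/48498557 10806928037/48498557 4253031098/48498557; -3527217534/48498557 4253031098/48498557 1756554651/48498557]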